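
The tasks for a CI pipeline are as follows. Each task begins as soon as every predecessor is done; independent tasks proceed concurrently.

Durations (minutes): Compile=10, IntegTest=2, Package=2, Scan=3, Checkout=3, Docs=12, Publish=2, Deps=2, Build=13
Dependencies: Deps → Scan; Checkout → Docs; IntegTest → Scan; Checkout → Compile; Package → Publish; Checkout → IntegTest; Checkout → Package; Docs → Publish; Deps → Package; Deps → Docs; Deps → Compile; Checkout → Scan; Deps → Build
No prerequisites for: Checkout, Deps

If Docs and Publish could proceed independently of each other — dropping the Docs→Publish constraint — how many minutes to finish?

Original critical path: Checkout→Docs→Publish = 3+12+2 = 17 ⇒ 17 minutes.
Without Docs→Publish, Publish's earliest start moves from 15 to 5.
After: Checkout→Docs = 3+12 = 15 → 15 minutes.

15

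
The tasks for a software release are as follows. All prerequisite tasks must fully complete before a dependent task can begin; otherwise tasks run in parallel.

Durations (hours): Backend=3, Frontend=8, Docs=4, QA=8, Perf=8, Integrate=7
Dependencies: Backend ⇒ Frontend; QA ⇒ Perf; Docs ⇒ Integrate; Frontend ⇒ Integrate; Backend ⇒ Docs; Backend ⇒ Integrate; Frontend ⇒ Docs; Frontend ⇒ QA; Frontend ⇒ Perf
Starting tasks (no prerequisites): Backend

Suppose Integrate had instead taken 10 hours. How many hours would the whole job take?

Baseline: Backend→Frontend→QA→Perf = 3+8+8+8 = 27 → 27 hours.
Integrate has 5 hours of float (longest path through it is 22).
No other chain overtakes it, so the finish is 27 hours.

27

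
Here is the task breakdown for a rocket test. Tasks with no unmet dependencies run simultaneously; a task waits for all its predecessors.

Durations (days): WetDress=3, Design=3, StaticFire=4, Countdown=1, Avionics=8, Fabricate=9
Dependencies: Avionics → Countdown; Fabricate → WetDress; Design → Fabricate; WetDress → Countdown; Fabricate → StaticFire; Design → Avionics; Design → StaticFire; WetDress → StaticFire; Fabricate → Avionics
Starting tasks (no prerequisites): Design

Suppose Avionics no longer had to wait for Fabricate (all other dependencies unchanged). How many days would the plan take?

19

Before: longest chain Design→Fabricate→Avionics→Countdown = 3+9+8+1 = 21, finish 21.
Without Fabricate→Avionics, Avionics's earliest start moves from 12 to 3.
After: Design→Fabricate→WetDress→StaticFire = 3+9+3+4 = 19 → 19 days.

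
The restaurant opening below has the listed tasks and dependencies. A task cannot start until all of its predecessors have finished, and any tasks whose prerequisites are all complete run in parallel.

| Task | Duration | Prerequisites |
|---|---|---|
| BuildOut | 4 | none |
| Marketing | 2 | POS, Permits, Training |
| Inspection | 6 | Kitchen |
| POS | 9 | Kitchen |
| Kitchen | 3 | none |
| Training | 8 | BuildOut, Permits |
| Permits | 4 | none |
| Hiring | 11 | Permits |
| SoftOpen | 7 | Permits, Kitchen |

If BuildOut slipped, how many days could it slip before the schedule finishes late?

1

Critical path: Permits→Hiring = 4+11 = 15, so the finish is 15 days.
Longest path through BuildOut: 14 days (earliest finish 4, latest finish 5).
Slack of BuildOut = 1 − 0 = 1 day.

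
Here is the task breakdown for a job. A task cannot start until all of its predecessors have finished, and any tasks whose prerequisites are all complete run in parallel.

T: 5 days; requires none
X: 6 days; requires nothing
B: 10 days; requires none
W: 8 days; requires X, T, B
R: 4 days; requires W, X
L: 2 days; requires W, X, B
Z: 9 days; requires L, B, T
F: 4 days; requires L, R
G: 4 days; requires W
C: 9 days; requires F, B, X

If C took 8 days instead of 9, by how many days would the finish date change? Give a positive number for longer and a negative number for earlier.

-1

Baseline: B→W→R→F→C = 10+8+4+4+9 = 35 → 35 days.
Since C is critical, the -1 change carries straight to that chain (now 34 days).
The critical path is still B→W→R→F→C; finish is now 34 days.
Change in finish: 34 − 35 = -1 days.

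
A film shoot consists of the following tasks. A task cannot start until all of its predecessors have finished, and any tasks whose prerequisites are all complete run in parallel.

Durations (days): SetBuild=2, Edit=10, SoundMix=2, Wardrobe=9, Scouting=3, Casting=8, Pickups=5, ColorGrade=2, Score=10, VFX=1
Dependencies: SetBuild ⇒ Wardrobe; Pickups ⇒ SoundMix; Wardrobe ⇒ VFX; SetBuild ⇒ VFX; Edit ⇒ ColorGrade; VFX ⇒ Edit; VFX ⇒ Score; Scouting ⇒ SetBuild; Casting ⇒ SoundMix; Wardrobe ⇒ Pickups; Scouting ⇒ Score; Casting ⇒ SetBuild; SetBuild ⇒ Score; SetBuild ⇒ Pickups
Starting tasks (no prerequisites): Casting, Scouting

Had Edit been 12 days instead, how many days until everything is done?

Baseline: Casting→SetBuild→Wardrobe→VFX→Edit→ColorGrade = 8+2+9+1+10+2 = 32 → 32 days.
Edit is on the critical path; changing it to 12 makes that path 34 days.
The critical path is still Casting→SetBuild→Wardrobe→VFX→Edit→ColorGrade; finish is now 34 days.

34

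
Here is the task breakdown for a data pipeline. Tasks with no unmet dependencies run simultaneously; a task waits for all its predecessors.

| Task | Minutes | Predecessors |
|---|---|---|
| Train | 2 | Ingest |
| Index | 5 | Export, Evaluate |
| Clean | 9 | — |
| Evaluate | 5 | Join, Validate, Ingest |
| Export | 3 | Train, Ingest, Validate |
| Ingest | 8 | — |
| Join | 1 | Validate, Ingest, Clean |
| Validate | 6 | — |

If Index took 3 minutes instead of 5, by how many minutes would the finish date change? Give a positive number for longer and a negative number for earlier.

Critical path before the change: Clean→Join→Evaluate→Index = 9+1+5+5 = 20 giving 20 minutes.
Index lies on that path, so at 3 minutes the path becomes 18 minutes.
No other chain overtakes it, so the finish is 18 minutes.
Change in finish: 18 − 20 = -2 minutes.

-2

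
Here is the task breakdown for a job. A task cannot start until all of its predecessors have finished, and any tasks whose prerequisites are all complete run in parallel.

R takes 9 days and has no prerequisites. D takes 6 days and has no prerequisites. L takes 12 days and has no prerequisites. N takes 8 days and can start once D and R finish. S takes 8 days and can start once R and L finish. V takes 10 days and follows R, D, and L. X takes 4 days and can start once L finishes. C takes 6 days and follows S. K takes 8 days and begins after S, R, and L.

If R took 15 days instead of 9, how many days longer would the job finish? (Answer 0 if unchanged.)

Critical path before the change: L→S→K = 12+8+8 = 28 giving 28 days.
The longest path through R is only 25 days, so R has float 3.
New critical path: R→S→K = 15+8+8 = 31 ⇒ 31 days.
Change in finish: 31 − 28 = +3 days.

3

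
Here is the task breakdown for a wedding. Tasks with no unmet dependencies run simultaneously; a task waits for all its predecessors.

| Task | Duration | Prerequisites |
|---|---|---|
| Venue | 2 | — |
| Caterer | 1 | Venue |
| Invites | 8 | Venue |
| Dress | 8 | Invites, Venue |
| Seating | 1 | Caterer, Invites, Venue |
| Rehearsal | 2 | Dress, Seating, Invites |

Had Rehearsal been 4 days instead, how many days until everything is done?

22

Actual critical path: Venue→Invites→Dress→Rehearsal = 2+8+8+2 = 20 ⇒ 20 days.
Rehearsal is on the critical path; changing it to 4 makes that path 22 days.
That remains the longest chain; total 22 days.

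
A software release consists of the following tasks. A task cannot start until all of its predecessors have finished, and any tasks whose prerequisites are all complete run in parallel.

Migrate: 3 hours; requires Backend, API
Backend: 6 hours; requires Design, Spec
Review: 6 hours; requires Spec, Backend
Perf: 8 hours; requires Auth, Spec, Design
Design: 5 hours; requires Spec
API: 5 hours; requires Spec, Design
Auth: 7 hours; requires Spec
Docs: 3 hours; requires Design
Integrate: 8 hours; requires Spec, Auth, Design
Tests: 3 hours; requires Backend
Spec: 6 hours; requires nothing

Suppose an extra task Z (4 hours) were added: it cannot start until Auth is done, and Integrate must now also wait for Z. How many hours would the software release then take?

Originally the software release takes 23 hours.
With Z inserted, Integrate now waits for max(Spec, Auth, Design, Z).
New critical path: Spec→Auth→Z→Integrate = 6+7+4+8 = 25 ⇒ 25 hours.

25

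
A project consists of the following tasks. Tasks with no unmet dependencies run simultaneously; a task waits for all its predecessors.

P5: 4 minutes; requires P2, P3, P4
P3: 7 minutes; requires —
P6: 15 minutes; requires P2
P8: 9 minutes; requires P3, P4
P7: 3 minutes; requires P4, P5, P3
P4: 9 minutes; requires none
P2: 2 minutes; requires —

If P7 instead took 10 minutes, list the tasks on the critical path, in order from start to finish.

P4, P5, P7

Baseline: P4→P8 = 9+9 = 18 → 18 minutes.
P7 has 2 minutes of float (longest path through it is 16).
New critical path: P4→P5→P7 = 9+4+10 = 23 ⇒ 23 minutes.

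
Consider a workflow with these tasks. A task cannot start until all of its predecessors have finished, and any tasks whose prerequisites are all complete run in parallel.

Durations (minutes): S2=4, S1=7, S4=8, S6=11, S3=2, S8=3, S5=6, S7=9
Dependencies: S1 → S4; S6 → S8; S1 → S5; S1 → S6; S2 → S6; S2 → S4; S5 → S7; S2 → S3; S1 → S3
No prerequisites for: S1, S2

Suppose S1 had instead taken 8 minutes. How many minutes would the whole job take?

The binding path is S1→S5→S7 = 7+6+9 = 22; finish at 22 minutes.
Since S1 is critical, the +1 change carries straight to that chain (now 23 minutes).
The critical path is still S1→S5→S7; finish is now 23 minutes.

23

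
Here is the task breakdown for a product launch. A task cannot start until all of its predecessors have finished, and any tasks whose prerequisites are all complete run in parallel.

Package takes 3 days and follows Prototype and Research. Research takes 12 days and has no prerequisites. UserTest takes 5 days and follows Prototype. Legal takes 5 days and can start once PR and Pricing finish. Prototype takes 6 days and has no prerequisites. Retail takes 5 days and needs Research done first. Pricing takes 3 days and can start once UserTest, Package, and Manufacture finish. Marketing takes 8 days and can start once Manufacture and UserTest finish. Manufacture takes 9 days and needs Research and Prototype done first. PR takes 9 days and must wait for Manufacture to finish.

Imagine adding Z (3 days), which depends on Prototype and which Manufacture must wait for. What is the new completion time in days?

Originally the project takes 35 days.
With Z inserted, Manufacture now waits for max(Research, Prototype, Z).
New critical path: Research→Manufacture→PR→Legal = 12+9+9+5 = 35 ⇒ 35 days.

35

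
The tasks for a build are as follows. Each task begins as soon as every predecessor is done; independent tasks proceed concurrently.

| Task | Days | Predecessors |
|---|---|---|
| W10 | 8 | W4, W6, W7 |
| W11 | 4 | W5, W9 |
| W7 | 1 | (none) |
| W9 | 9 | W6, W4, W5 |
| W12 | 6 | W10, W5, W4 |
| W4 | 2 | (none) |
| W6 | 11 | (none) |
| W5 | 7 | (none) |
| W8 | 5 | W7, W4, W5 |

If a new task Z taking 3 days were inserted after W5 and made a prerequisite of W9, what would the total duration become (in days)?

Originally the schedule takes 25 days.
With Z inserted, W9 now waits for max(W6, W4, W5, Z).
New critical path: W6→W10→W12 = 11+8+6 = 25 ⇒ 25 days.

25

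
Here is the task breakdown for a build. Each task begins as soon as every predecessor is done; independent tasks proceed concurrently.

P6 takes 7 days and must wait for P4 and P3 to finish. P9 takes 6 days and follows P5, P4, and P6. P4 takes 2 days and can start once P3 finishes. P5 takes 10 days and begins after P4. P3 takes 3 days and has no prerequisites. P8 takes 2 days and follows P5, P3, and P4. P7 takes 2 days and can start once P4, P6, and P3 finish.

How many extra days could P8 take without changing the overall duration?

The longest chain is P3→P4→P5→P9 = 3+2+10+6 = 21; overall finish 21 days.
Longest path through P8: 17 days (earliest finish 17, latest finish 21).
So P8 can slip 21 − 17 = 4 days.

4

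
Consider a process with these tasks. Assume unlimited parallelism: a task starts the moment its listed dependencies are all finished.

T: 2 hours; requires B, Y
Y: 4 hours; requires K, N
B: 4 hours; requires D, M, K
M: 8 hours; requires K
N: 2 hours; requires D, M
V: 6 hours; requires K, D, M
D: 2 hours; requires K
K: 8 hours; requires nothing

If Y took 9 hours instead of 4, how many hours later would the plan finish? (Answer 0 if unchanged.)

Baseline: K→M→N→Y→T = 8+8+2+4+2 = 24 → 24 hours.
Y is on the critical path; changing it to 9 makes that path 29 hours.
No other chain overtakes it, so the finish is 29 hours.
Change in finish: 29 − 24 = +5 hours.

5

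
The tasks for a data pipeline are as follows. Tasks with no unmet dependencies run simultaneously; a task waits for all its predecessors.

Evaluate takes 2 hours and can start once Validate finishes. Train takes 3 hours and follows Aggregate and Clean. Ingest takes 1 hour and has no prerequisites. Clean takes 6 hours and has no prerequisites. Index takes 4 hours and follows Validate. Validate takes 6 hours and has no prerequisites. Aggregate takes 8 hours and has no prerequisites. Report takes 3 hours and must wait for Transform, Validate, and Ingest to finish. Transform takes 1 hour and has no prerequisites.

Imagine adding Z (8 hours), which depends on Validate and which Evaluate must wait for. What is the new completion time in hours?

16

Originally the schedule takes 11 hours.
With Z inserted, Evaluate now waits for max(Validate, Z).
New critical path: Validate→Z→Evaluate = 6+8+2 = 16 ⇒ 16 hours.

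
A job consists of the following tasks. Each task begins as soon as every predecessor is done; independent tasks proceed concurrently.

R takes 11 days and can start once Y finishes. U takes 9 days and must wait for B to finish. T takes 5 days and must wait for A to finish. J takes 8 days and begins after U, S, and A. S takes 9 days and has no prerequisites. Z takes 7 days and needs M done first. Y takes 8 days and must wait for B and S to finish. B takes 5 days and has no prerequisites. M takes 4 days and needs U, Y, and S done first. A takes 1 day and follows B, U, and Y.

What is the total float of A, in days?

The longest chain is S→Y→R = 9+8+11 = 28; overall finish 28 days.
A finishes as early as 18 and must finish by 20.
Slack of A = 19 − 17 = 2 days.

2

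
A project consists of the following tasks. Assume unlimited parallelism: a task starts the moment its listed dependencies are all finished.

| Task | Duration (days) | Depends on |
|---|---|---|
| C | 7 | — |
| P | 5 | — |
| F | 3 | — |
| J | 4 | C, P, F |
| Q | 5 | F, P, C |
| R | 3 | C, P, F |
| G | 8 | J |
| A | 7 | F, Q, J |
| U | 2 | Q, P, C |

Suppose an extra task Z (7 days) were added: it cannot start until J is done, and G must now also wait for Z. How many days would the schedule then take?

26

Originally the schedule takes 19 days.
With Z inserted, G now waits for max(J, Z).
New critical path: C→J→Z→G = 7+4+7+8 = 26 ⇒ 26 days.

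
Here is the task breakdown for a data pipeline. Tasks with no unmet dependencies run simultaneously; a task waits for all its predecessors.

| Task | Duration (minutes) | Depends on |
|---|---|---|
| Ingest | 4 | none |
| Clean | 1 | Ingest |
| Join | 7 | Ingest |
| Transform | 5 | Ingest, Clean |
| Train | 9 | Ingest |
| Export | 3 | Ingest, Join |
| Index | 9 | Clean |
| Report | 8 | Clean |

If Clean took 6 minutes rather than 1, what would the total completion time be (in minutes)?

The binding path is Ingest→Clean→Index = 4+1+9 = 14; finish at 14 minutes.
Clean lies on that path, so at 6 minutes the path becomes 19 minutes.
The critical path is still Ingest→Clean→Index; finish is now 19 minutes.

19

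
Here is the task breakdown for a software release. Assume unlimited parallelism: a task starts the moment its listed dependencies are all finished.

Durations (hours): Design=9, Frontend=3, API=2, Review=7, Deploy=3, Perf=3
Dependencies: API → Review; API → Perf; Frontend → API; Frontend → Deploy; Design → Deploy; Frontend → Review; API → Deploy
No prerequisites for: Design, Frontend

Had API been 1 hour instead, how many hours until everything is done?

As given, the longest chain is Frontend→API→Review = 3+2+7 = 12, so the finish is 12 hours.
API lies on that path, so at 1 hour the path becomes 11 hours.
Now Design→Deploy = 9+3 = 12 is longest, so the finish becomes 12 hours.

12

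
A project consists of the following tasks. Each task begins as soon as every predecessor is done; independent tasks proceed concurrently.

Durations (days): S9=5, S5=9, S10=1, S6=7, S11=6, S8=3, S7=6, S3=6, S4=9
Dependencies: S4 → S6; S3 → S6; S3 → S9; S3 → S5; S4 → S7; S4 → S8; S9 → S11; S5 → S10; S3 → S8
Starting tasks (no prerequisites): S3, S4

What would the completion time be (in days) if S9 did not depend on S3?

16

Before: longest chain S3→S9→S11 = 6+5+6 = 17, finish 17.
Without S3→S9, S9's earliest start moves from 6 to 0.
New critical path: S3→S5→S10 = 6+9+1 = 16 ⇒ 16 days.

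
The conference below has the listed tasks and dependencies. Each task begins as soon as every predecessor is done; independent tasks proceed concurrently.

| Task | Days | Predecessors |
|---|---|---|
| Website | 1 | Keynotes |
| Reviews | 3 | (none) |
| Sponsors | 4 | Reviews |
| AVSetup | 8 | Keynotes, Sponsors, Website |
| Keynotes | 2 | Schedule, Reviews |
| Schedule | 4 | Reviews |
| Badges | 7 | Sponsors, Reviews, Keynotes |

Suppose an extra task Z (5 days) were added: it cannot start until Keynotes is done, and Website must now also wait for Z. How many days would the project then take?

23

Originally the project takes 18 days.
With Z inserted, Website now waits for max(Keynotes, Z).
New critical path: Reviews→Schedule→Keynotes→Z→Website→AVSetup = 3+4+2+5+1+8 = 23 ⇒ 23 days.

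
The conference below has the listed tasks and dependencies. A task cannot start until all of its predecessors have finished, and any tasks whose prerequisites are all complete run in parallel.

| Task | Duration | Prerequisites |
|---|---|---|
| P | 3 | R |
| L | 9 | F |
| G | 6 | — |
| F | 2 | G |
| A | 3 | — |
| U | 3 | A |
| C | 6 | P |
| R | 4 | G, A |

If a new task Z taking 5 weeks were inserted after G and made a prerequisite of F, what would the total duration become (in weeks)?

Originally the plan takes 19 weeks.
With Z inserted, F now waits for max(G, Z).
New critical path: G→Z→F→L = 6+5+2+9 = 22 ⇒ 22 weeks.

22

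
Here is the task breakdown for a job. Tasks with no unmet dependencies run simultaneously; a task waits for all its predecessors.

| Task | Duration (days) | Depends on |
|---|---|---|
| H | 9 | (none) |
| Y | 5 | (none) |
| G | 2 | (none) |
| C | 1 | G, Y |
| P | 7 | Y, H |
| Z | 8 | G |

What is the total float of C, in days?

The longest chain is H→P = 9+7 = 16; overall finish 16 days.
C finishes as early as 6 and must finish by 16.
Float = 16 − 6 = 10.

10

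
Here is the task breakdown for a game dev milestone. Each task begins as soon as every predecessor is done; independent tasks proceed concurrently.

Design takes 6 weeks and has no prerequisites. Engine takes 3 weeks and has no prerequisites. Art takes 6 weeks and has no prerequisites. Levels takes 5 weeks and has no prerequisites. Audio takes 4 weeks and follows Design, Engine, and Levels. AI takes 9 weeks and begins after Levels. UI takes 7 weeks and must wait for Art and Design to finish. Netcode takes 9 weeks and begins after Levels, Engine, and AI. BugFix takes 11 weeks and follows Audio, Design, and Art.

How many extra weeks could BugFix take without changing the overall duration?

Critical path: Levels→AI→Netcode = 5+9+9 = 23, so the finish is 23 weeks.
BugFix finishes as early as 21 and must finish by 23.
So BugFix can slip 23 − 21 = 2 weeks.

2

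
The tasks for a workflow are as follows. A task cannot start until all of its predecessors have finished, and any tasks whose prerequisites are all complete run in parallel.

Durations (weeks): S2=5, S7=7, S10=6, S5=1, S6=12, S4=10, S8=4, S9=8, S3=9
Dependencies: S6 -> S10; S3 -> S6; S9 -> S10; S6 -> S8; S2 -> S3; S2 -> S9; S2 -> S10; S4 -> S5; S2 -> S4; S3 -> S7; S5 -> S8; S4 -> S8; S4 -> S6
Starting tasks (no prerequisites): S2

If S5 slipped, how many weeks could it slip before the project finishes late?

The longest chain is S2→S4→S6→S10 = 5+10+12+6 = 33; overall finish 33 weeks.
Longest path through S5: 20 weeks (earliest finish 16, latest finish 29).
Slack of S5 = 28 − 15 = 13 weeks.

13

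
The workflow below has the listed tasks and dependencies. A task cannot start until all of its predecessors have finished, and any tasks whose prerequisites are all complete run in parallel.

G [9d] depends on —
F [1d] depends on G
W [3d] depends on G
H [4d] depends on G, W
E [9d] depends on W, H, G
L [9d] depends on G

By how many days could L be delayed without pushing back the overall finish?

7

The longest chain is G→W→H→E = 9+3+4+9 = 25; overall finish 25 days.
The longest chain containing L totals 18 days.
Slack of L = 16 − 9 = 7 days.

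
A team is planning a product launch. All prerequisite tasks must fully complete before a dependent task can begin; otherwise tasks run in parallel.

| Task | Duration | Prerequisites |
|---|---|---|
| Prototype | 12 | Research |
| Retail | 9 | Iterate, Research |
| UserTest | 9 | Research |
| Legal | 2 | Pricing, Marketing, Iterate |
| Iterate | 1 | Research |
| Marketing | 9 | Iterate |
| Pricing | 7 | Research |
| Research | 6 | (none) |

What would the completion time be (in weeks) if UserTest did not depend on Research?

18

With the dependency in place, Research→Prototype = 6+12 = 18 sets the finish at 18 weeks.
Without Research→UserTest, UserTest's earliest start moves from 6 to 0.
New critical path: Research→Prototype = 6+12 = 18 ⇒ 18 weeks.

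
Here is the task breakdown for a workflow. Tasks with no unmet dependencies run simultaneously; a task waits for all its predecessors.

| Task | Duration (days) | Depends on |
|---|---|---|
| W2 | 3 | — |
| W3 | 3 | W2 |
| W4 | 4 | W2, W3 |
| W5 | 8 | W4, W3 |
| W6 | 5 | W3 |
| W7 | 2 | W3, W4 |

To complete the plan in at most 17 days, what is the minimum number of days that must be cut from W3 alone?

1

Current finish: 18 days; target: 17.
W3 is on every critical path, so each day cut from W3 cuts the finish by one (this holds down to a finish of 16).
Need 18 − 17 = 1 day off W3 → W3 becomes 2 days, finish becomes 17.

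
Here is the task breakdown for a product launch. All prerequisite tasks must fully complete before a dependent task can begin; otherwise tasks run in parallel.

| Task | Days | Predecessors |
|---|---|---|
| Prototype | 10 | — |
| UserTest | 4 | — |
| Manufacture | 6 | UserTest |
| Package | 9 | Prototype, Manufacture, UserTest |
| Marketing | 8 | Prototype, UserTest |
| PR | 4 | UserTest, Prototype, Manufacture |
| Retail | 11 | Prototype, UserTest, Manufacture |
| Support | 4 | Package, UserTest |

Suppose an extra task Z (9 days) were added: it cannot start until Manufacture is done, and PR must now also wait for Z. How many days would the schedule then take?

23

Originally the schedule takes 23 days.
With Z inserted, PR now waits for max(UserTest, Prototype, Manufacture, Z).
New critical path: Prototype→Package→Support = 10+9+4 = 23 ⇒ 23 days.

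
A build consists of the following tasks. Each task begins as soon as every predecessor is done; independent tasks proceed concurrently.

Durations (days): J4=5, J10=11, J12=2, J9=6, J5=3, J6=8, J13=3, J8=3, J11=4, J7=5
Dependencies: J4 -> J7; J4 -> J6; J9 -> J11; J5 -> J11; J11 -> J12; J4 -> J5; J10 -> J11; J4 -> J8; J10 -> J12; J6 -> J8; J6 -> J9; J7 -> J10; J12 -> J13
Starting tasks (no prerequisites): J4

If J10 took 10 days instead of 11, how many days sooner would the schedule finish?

Critical path before the change: J4→J7→J10→J11→J12→J13 = 5+5+11+4+2+3 = 30 giving 30 days.
J10 lies on that path, so at 10 days the path becomes 29 days.
The critical path is still J4→J7→J10→J11→J12→J13; finish is now 29 days.
Change in finish: 29 − 30 = -1 days.

1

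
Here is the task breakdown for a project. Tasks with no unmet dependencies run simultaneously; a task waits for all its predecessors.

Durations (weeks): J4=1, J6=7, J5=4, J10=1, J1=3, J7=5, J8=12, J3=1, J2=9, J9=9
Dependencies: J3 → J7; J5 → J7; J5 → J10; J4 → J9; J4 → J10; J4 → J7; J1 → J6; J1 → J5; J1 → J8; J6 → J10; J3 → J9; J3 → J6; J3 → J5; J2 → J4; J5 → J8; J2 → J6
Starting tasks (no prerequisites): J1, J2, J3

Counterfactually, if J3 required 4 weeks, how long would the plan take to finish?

Actual critical path: J1→J5→J8 = 3+4+12 = 19 ⇒ 19 weeks.
J3 has 2 weeks of float (longest path through it is 17).
The binding chain switches to J3→J5→J8 = 4+4+12 = 20; finish 20 weeks.

20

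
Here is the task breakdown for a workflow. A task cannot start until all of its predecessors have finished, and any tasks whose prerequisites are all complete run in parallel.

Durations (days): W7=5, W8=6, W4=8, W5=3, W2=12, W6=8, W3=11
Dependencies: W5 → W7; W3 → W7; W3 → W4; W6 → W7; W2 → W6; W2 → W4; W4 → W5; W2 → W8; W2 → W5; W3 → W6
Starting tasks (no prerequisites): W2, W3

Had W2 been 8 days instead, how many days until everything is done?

The binding path is W2→W4→W5→W7 = 12+8+3+5 = 28; finish at 28 days.
W2 is on the critical path; changing it to 8 makes that path 24 days.
Now W3→W4→W5→W7 = 11+8+3+5 = 27 is longest, so the finish becomes 27 days.

27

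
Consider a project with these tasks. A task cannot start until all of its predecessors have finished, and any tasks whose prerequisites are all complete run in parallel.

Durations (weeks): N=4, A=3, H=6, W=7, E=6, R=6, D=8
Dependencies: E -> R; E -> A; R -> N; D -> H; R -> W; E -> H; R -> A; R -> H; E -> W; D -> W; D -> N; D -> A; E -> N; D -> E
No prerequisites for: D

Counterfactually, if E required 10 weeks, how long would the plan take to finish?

31

Baseline: D→E→R→W = 8+6+6+7 = 27 → 27 weeks.
Since E is critical, the +4 change carries straight to that chain (now 31 weeks).
The critical path is still D→E→R→W; finish is now 31 weeks.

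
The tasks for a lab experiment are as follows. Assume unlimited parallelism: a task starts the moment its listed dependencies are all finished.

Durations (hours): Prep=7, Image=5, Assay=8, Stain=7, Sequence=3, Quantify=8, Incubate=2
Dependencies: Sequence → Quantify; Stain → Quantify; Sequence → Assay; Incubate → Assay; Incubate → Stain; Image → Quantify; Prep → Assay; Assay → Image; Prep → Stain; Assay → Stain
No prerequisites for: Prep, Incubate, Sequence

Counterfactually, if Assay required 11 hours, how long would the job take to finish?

As given, the longest chain is Prep→Assay→Stain→Quantify = 7+8+7+8 = 30, so the finish is 30 hours.
Assay lies on that path, so at 11 hours the path becomes 33 hours.
No other chain overtakes it, so the finish is 33 hours.

33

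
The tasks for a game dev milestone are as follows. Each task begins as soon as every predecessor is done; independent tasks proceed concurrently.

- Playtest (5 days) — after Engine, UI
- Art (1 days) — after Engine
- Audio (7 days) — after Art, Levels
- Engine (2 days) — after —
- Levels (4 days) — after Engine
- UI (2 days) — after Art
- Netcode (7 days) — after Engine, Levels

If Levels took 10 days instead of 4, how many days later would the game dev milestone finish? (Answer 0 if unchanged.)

6

As given, the longest chain is Engine→Levels→Audio = 2+4+7 = 13, so the finish is 13 days.
Levels lies on that path, so at 10 days the path becomes 19 days.
No other chain overtakes it, so the finish is 19 days.
Change in finish: 19 − 13 = +6 days.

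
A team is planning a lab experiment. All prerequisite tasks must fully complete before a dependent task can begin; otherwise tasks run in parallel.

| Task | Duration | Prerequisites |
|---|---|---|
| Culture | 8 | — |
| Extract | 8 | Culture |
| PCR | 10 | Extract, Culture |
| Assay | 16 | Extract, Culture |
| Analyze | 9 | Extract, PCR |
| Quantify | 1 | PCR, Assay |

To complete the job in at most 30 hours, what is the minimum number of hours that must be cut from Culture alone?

Current finish: 35 hours; target: 30.
Culture is on every critical path, so each hour cut from Culture cuts the finish by one (this holds down to a finish of 28).
Need 35 − 30 = 5 hours off Culture → Culture becomes 3 hours, finish becomes 30.

5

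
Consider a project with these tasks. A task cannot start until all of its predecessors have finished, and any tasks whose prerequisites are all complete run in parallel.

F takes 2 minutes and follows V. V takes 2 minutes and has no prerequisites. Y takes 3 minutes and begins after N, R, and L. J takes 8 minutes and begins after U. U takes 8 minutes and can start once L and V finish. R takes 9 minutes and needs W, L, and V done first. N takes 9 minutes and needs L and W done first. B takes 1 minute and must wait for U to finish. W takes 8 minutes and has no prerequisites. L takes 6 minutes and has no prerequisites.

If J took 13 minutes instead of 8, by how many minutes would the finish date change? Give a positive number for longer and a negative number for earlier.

Critical path before the change: L→U→J = 6+8+8 = 22 giving 22 minutes.
J lies on that path, so at 13 minutes the path becomes 27 minutes.
No other chain overtakes it, so the finish is 27 minutes.
Change in finish: 27 − 22 = +5 minutes.

5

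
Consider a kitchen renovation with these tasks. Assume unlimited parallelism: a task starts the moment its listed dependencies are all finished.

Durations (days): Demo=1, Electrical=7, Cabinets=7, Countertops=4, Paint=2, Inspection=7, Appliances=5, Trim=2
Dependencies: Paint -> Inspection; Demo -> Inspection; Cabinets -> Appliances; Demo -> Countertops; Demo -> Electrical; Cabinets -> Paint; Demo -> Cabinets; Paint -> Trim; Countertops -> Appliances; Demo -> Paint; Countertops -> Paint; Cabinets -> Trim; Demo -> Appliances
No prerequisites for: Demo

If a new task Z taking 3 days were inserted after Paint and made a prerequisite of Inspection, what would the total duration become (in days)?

20

Originally the plan takes 17 days.
With Z inserted, Inspection now waits for max(Paint, Demo, Z).
New critical path: Demo→Cabinets→Paint→Z→Inspection = 1+7+2+3+7 = 20 ⇒ 20 days.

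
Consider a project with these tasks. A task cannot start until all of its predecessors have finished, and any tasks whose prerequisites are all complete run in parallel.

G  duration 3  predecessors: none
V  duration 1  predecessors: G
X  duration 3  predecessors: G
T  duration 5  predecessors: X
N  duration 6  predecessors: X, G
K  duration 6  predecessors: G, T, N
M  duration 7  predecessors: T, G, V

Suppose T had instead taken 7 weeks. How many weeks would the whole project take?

Actual critical path: G→X→T→M = 3+3+5+7 = 18 ⇒ 18 weeks.
T lies on that path, so at 7 weeks the path becomes 20 weeks.
The critical path is still G→X→T→M; finish is now 20 weeks.

20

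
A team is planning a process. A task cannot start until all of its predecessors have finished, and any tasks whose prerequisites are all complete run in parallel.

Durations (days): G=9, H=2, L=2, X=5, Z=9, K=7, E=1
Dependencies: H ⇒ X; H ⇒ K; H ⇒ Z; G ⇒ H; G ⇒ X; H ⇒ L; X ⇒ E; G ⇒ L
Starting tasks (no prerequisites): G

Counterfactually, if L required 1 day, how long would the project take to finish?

20

Actual critical path: G→H→Z = 9+2+9 = 20 ⇒ 20 days.
L is off the critical path — its longest chain is 13 days, giving 7 of slack.
No other chain overtakes it, so the finish is 20 days.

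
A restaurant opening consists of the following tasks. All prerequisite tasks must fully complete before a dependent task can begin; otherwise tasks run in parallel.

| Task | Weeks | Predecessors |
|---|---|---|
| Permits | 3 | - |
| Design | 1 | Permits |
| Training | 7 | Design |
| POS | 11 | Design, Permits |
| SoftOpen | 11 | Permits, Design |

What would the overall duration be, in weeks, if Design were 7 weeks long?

Actual critical path: Permits→Design→POS = 3+1+11 = 15 ⇒ 15 weeks.
Design is on the critical path; changing it to 7 makes that path 21 weeks.
No other chain overtakes it, so the finish is 21 weeks.

21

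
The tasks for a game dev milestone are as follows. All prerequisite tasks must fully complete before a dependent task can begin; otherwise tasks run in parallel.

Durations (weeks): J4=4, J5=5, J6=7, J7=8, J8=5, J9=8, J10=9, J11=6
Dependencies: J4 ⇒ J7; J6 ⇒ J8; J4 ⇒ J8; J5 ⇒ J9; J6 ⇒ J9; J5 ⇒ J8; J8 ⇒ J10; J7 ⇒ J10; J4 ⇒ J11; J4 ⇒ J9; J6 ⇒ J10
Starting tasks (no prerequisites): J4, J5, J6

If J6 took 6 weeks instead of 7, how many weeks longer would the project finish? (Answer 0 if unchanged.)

As given, the longest chain is J6→J8→J10 = 7+5+9 = 21, so the finish is 21 weeks.
J6 lies on that path, so at 6 weeks the path becomes 20 weeks.
The binding chain switches to J4→J7→J10 = 4+8+9 = 21; finish 21 weeks.
Change in finish: 21 − 21 = +0 weeks.

0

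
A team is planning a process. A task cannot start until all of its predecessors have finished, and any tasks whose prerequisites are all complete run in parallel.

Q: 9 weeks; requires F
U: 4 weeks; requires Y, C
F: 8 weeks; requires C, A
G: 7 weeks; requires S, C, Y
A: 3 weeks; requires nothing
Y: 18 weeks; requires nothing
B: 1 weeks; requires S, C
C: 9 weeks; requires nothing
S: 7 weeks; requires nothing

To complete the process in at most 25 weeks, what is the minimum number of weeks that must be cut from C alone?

1

Current finish: 26 weeks; target: 25.
C is on every critical path, so each week cut from C cuts the finish by one (this holds down to a finish of 25).
Need 26 − 25 = 1 week off C → C becomes 8 weeks, finish becomes 25.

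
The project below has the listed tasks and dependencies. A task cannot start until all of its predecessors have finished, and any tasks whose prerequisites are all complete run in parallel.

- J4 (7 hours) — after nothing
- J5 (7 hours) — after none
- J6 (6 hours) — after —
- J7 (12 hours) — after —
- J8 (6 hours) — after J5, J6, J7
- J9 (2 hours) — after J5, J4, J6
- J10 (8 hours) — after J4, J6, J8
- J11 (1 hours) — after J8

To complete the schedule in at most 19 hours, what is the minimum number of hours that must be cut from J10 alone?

Current finish: 26 hours; target: 19.
J10 is on every critical path, so each hour cut from J10 cuts the finish by one (this holds down to a finish of 19).
Need 26 − 19 = 7 hours off J10 → J10 becomes 1 hour, finish becomes 19.

7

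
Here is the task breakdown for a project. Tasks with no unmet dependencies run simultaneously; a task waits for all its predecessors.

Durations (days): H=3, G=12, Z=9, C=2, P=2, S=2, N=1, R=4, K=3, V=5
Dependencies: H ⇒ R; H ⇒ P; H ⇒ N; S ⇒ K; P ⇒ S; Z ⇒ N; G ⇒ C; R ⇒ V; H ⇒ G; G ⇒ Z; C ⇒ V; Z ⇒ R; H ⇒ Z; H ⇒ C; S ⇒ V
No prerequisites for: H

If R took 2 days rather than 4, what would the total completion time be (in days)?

31

The binding path is H→G→Z→R→V = 3+12+9+4+5 = 33; finish at 33 days.
Since R is critical, the -2 change carries straight to that chain (now 31 days).
That remains the longest chain; total 31 days.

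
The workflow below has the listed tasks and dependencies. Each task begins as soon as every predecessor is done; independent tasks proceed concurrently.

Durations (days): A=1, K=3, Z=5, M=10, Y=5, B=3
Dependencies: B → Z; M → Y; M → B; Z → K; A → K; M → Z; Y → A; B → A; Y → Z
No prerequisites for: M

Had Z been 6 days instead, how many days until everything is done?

Baseline: M→Y→Z→K = 10+5+5+3 = 23 → 23 days.
Z is on the critical path; changing it to 6 makes that path 24 days.
That remains the longest chain; total 24 days.

24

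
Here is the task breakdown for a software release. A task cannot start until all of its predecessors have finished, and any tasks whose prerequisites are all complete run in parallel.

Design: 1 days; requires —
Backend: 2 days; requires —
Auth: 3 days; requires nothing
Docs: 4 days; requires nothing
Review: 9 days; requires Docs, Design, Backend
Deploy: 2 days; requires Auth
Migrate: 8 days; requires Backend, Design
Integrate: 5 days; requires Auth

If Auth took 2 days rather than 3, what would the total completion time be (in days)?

Critical path before the change: Docs→Review = 4+9 = 13 giving 13 days.
Auth is off the critical path — its longest chain is 8 days, giving 5 of slack.
The critical path is still Docs→Review; finish is now 13 days.

13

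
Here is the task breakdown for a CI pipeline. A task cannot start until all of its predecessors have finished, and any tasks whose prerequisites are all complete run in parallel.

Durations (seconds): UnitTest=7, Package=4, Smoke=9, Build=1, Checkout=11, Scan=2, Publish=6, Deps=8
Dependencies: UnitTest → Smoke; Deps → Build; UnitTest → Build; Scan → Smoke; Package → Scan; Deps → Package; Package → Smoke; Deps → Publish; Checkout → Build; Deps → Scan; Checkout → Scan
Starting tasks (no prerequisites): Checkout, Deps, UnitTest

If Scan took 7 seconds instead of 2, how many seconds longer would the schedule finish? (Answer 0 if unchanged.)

5

Critical path before the change: Deps→Package→Scan→Smoke = 8+4+2+9 = 23 giving 23 seconds.
Scan lies on that path, so at 7 seconds the path becomes 28 seconds.
No other chain overtakes it, so the finish is 28 seconds.
Change in finish: 28 − 23 = +5 seconds.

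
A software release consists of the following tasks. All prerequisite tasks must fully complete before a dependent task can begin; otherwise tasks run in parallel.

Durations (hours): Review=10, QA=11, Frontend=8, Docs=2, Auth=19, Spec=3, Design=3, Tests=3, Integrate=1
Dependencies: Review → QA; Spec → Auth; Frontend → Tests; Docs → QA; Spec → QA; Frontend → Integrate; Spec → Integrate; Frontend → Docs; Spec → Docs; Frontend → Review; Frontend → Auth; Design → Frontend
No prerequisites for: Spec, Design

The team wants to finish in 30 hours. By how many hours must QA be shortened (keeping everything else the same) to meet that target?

2

Current finish: 32 hours; target: 30.
QA is on every critical path, so each hour cut from QA cuts the finish by one (this holds down to a finish of 30).
Need 32 − 30 = 2 hours off QA → QA becomes 9 hours, finish becomes 30.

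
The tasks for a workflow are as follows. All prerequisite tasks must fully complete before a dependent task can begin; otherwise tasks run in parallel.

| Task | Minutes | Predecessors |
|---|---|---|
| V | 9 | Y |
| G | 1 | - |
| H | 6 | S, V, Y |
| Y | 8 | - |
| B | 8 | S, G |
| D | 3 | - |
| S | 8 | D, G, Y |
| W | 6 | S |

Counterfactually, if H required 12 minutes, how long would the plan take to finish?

29

Critical path before the change: Y→S→B = 8+8+8 = 24 giving 24 minutes.
The longest path through H is only 23 minutes, so H has float 1.
Now Y→V→H = 8+9+12 = 29 is longest, so the finish becomes 29 minutes.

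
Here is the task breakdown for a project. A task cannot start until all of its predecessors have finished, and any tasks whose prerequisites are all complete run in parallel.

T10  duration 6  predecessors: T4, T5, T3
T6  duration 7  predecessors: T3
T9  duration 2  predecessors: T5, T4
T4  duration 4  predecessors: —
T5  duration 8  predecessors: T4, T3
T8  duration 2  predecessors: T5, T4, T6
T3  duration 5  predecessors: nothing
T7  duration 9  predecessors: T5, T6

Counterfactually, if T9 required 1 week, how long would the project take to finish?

22

The binding path is T3→T5→T7 = 5+8+9 = 22; finish at 22 weeks.
The longest path through T9 is only 15 weeks, so T9 has float 7.
No other chain overtakes it, so the finish is 22 weeks.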